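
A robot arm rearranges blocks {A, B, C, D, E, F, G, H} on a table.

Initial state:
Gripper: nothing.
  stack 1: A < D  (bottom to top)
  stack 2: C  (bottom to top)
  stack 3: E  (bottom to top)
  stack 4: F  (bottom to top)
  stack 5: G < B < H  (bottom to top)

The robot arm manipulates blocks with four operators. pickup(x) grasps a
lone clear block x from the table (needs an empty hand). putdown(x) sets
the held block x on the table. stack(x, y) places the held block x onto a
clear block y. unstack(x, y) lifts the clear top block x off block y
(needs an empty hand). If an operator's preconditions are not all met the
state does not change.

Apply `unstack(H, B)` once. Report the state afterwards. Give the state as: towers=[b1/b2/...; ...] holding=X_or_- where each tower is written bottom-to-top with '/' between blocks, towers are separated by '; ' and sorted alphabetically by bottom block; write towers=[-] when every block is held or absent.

towers=[A/D; C; E; F; G/B] holding=H

before: towers=[A/D; C; E; F; G/B/H] holding=-
pre[unstack(H, B)]: on(H,B) ok, clear(H) ok, handempty ok
all met → apply unstack(H, B)
after:  towers=[A/D; C; E; F; G/B] holding=H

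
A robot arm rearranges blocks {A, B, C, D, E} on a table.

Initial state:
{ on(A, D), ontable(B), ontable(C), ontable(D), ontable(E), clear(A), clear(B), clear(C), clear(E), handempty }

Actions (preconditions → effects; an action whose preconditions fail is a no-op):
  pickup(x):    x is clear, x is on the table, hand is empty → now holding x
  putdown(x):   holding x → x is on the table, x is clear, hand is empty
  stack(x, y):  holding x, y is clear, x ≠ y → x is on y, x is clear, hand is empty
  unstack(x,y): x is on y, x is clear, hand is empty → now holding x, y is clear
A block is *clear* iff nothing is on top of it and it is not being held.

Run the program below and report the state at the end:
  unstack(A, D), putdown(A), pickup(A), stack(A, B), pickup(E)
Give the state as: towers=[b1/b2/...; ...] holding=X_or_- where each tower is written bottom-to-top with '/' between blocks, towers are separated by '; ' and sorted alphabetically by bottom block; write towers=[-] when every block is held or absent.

step 1 (unstack(A, D)): towers=[B; C; D; E] holding=A
step 2 (putdown(A)): towers=[A; B; C; D; E] holding=-
step 3 (pickup(A)): towers=[B; C; D; E] holding=A
step 4 (stack(A, B)): towers=[B/A; C; D; E] holding=-
step 5 (pickup(E)): towers=[B/A; C; D] holding=E

towers=[B/A; C; D] holding=E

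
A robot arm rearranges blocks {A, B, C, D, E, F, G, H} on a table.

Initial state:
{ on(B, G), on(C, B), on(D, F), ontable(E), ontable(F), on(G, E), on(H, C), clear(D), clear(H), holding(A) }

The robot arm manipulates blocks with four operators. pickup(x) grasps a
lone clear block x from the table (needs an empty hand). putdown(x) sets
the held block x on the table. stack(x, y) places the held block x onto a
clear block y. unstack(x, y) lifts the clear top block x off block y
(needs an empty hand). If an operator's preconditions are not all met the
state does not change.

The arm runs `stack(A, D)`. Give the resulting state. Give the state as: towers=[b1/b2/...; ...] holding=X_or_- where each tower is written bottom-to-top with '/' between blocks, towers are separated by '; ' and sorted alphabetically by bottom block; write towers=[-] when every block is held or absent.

towers=[E/G/B/C/H; F/D/A] holding=-

before: towers=[E/G/B/C/H; F/D] holding=A
pre[stack(A, D)]: holding(A) yes, clear(D) yes, A≠D yes
all met → apply stack(A, D)
after:  towers=[E/G/B/C/H; F/D/A] holding=-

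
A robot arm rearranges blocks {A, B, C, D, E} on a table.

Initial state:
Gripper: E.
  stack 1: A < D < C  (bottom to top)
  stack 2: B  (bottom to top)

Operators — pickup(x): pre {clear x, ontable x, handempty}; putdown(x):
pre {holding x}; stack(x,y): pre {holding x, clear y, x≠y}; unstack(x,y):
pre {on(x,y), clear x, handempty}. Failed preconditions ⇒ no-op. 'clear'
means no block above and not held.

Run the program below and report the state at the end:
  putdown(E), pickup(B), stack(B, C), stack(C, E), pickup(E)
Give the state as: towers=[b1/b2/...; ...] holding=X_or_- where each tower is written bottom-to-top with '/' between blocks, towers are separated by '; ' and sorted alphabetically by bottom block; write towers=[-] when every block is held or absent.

towers=[A/D/C/B] holding=E

step 1 (putdown(E)): towers=[A/D/C; B; E] holding=-
step 2 (pickup(B)): towers=[A/D/C; E] holding=B
step 3 (stack(B, C)): towers=[A/D/C/B; E] holding=-
step 4 (stack(C, E)) [no-op]: towers=[A/D/C/B; E] holding=-
step 5 (pickup(E)): towers=[A/D/C/B] holding=E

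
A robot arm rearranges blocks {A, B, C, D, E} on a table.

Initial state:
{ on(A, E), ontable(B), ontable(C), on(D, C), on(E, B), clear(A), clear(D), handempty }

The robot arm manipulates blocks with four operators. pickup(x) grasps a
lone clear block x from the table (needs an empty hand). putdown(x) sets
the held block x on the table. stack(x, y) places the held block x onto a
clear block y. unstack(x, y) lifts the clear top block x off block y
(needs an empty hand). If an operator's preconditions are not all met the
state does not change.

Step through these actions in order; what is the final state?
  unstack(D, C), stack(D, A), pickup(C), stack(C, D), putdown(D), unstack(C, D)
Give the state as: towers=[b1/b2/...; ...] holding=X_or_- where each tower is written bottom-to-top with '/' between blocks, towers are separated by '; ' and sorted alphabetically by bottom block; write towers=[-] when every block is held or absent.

towers=[B/E/A/D] holding=C

step 1 (unstack(D, C)): towers=[B/E/A; C] holding=D
step 2 (stack(D, A)): towers=[B/E/A/D; C] holding=-
step 3 (pickup(C)): towers=[B/E/A/D] holding=C
step 4 (stack(C, D)): towers=[B/E/A/D/C] holding=-
step 5 (putdown(D)) [no-op]: towers=[B/E/A/D/C] holding=-
step 6 (unstack(C, D)): towers=[B/E/A/D] holding=C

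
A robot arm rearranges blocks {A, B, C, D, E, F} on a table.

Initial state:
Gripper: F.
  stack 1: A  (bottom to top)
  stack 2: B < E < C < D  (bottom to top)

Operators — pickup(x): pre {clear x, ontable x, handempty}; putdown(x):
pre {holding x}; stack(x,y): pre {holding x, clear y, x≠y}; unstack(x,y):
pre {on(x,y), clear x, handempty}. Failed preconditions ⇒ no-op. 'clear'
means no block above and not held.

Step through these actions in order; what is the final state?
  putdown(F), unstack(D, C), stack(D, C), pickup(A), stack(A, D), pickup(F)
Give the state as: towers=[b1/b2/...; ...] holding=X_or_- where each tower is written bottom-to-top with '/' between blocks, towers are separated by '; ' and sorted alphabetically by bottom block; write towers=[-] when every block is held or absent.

towers=[B/E/C/D/A] holding=F

step 1 (putdown(F)): towers=[A; B/E/C/D; F] holding=-
step 2 (unstack(D, C)): towers=[A; B/E/C; F] holding=D
step 3 (stack(D, C)): towers=[A; B/E/C/D; F] holding=-
step 4 (pickup(A)): towers=[B/E/C/D; F] holding=A
step 5 (stack(A, D)): towers=[B/E/C/D/A; F] holding=-
step 6 (pickup(F)): towers=[B/E/C/D/A] holding=F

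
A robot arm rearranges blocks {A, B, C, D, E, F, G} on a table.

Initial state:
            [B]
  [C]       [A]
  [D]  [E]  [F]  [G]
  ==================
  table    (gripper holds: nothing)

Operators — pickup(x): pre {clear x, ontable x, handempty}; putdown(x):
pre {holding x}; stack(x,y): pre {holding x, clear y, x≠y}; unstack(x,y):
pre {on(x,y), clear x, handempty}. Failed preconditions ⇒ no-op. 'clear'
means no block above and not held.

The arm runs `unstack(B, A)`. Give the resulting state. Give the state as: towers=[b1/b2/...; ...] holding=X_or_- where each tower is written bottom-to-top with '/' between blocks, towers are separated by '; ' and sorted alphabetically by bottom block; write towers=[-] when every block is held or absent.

before: towers=[D/C; E; F/A/B; G] holding=-
pre[unstack(B, A)]: on(B,A) ✓, clear(B) ✓, handempty ✓
all met → apply unstack(B, A)
after:  towers=[D/C; E; F/A; G] holding=B

towers=[D/C; E; F/A; G] holding=B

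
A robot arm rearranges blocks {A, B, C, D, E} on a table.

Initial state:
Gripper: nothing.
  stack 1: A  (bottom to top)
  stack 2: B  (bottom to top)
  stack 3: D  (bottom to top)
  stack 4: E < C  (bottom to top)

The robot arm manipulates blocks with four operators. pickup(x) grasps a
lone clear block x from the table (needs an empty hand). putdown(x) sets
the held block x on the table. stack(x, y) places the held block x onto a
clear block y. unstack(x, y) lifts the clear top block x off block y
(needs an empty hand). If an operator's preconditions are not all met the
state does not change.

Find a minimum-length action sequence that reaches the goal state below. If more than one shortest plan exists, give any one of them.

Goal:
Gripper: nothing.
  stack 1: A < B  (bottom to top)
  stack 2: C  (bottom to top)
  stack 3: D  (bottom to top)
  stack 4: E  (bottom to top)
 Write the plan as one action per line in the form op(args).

step 1 (pickup(B)): towers=[A; D; E/C] holding=B
step 2 (stack(B, A)): towers=[A/B; D; E/C] holding=-
step 3 (unstack(C, E)): towers=[A/B; D; E] holding=C
step 4 (putdown(C)): towers=[A/B; C; D; E] holding=-
goal check: towers=[A/B; C; D; E] holding=- — reached (length 4, optimal by BFS)

pickup(B)
stack(B, A)
unstack(C, E)
putdown(C)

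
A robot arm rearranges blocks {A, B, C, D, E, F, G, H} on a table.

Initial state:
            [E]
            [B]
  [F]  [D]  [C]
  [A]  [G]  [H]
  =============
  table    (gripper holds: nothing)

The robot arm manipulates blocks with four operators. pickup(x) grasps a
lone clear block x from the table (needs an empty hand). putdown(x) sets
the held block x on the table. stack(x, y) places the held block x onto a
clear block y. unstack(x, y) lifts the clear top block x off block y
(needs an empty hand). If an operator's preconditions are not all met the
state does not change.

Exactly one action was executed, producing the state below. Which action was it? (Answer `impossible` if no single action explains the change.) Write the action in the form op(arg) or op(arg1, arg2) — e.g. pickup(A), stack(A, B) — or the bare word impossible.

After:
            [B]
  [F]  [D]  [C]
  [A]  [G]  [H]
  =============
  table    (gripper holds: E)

unstack(E, B)

target: towers=[A/F; G/D; H/C/B] holding=E
     unstack(E, B) → towers=[A/F; G/D; H/C/B] holding=E  ← match
     unstack(F, A) → towers=[A; G/D; H/C/B/E] holding=F
     unstack(D, G) → towers=[A/F; G; H/C/B/E] holding=D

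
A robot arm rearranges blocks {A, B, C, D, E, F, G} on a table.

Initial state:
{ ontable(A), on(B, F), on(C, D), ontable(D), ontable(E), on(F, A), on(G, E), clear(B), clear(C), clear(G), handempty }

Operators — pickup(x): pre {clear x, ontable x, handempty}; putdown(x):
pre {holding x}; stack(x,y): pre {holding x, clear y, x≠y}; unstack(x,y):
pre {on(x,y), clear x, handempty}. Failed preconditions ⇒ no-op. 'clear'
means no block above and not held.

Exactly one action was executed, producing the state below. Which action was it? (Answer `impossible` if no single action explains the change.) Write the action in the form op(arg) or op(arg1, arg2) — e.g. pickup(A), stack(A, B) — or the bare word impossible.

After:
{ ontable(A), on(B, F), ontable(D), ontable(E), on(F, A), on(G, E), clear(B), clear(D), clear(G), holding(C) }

unstack(C, D)

target: towers=[A/F/B; D; E/G] holding=C
     unstack(B, F) → towers=[A/F; D/C; E/G] holding=B
     unstack(G, E) → towers=[A/F/B; D/C; E] holding=G
     unstack(C, D) → towers=[A/F/B; D; E/G] holding=C  ← match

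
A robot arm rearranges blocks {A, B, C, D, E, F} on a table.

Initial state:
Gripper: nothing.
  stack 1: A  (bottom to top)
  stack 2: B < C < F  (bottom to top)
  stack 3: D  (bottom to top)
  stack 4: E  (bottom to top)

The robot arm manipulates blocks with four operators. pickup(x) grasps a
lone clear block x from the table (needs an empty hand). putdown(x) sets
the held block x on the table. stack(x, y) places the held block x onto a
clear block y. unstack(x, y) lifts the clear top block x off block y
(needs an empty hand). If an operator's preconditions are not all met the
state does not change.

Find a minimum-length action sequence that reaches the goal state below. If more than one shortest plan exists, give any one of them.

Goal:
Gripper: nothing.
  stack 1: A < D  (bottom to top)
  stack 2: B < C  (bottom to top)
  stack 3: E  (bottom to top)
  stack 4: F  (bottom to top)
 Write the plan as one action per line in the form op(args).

step 1 (unstack(F, C)): towers=[A; B/C; D; E] holding=F
step 2 (putdown(F)): towers=[A; B/C; D; E; F] holding=-
step 3 (pickup(D)): towers=[A; B/C; E; F] holding=D
step 4 (stack(D, A)): towers=[A/D; B/C; E; F] holding=-
goal check: towers=[A/D; B/C; E; F] holding=- — reached (length 4, optimal by BFS)

unstack(F, C)
putdown(F)
pickup(D)
stack(D, A)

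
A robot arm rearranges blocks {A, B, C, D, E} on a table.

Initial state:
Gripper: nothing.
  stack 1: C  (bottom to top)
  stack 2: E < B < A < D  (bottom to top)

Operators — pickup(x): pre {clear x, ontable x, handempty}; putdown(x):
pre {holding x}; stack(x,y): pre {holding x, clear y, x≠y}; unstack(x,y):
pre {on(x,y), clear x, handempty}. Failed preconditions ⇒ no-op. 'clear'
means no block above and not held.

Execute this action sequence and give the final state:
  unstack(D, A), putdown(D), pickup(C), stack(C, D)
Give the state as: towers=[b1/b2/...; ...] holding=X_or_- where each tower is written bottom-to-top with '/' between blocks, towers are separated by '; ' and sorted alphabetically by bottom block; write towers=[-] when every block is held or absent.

towers=[D/C; E/B/A] holding=-

step 1 (unstack(D, A)): towers=[C; E/B/A] holding=D
step 2 (putdown(D)): towers=[C; D; E/B/A] holding=-
step 3 (pickup(C)): towers=[D; E/B/A] holding=C
step 4 (stack(C, D)): towers=[D/C; E/B/A] holding=-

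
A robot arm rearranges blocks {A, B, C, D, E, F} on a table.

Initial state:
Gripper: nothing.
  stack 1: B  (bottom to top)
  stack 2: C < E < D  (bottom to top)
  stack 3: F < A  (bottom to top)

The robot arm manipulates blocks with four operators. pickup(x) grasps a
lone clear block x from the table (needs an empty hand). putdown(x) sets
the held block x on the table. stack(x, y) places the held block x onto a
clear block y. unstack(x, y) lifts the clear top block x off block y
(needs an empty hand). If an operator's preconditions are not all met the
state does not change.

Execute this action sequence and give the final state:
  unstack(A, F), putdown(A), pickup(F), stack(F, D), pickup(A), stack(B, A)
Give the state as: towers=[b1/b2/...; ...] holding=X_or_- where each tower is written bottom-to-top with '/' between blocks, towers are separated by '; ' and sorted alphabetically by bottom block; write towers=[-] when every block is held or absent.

step 1 (unstack(A, F)): towers=[B; C/E/D; F] holding=A
step 2 (putdown(A)): towers=[A; B; C/E/D; F] holding=-
step 3 (pickup(F)): towers=[A; B; C/E/D] holding=F
step 4 (stack(F, D)): towers=[A; B; C/E/D/F] holding=-
step 5 (pickup(A)): towers=[B; C/E/D/F] holding=A
step 6 (stack(B, A)) [no-op]: towers=[B; C/E/D/F] holding=A

towers=[B; C/E/D/F] holding=A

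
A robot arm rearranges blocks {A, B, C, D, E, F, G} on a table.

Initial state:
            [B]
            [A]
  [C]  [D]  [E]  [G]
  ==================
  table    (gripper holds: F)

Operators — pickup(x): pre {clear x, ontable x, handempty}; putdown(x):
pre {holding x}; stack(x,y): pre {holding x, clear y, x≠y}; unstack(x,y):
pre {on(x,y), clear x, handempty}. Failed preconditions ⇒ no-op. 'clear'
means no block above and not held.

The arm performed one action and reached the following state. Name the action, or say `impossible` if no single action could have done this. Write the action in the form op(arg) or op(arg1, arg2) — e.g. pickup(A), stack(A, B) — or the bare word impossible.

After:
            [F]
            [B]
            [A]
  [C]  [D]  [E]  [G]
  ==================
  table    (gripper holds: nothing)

stack(F, B)

target: towers=[C; D; E/A/B/F; G] holding=-
        putdown(F) → towers=[C; D; E/A/B; F; G] holding=-
       stack(F, B) → towers=[C; D; E/A/B/F; G] holding=-  ← match
       stack(F, G) → towers=[C; D; E/A/B; G/F] holding=-
       stack(F, D) → towers=[C; D/F; E/A/B; G] holding=-
       stack(F, C) → towers=[C/F; D; E/A/B; G] holding=-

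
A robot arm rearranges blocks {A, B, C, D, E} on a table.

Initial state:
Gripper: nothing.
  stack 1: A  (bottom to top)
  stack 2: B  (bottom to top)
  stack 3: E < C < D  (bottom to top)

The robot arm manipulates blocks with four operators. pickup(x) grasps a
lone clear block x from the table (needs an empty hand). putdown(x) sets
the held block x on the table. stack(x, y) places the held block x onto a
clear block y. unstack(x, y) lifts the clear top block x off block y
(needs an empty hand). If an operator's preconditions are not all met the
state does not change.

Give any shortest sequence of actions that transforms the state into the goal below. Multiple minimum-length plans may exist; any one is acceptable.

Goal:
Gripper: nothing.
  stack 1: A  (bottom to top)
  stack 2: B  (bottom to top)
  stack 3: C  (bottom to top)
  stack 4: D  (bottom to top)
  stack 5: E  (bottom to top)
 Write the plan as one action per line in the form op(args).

step 1 (unstack(D, C)): towers=[A; B; E/C] holding=D
step 2 (putdown(D)): towers=[A; B; D; E/C] holding=-
step 3 (unstack(C, E)): towers=[A; B; D; E] holding=C
step 4 (putdown(C)): towers=[A; B; C; D; E] holding=-
goal check: towers=[A; B; C; D; E] holding=- — reached (length 4, optimal by BFS)

unstack(D, C)
putdown(D)
unstack(C, E)
putdown(C)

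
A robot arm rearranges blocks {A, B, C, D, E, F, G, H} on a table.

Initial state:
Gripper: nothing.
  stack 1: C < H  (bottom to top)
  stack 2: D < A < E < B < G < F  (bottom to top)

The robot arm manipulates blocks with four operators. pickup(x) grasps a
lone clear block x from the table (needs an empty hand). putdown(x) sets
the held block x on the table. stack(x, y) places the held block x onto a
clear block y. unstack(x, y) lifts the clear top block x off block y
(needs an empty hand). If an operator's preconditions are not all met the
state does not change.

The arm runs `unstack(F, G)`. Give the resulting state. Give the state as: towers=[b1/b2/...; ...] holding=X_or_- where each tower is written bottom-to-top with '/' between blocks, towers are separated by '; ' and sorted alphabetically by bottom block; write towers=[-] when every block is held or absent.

towers=[C/H; D/A/E/B/G] holding=F

before: towers=[C/H; D/A/E/B/G/F] holding=-
pre[unstack(F, G)]: on(F,G) yes, clear(F) yes, handempty yes
all met → apply unstack(F, G)
after:  towers=[C/H; D/A/E/B/G] holding=F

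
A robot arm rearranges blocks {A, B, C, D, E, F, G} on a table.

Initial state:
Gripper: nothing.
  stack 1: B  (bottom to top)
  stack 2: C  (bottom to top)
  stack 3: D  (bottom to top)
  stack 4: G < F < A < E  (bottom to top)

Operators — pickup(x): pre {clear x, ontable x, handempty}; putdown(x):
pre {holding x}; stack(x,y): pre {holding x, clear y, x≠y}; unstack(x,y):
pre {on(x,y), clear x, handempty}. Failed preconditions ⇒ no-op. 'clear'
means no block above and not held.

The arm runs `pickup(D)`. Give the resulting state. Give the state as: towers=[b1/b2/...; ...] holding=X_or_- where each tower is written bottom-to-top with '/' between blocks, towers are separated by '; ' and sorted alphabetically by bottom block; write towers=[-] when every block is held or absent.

before: towers=[B; C; D; G/F/A/E] holding=-
pre[pickup(D)]: clear(D) yes, ontable(D) yes, handempty yes
all met → apply pickup(D)
after:  towers=[B; C; G/F/A/E] holding=D

towers=[B; C; G/F/A/E] holding=D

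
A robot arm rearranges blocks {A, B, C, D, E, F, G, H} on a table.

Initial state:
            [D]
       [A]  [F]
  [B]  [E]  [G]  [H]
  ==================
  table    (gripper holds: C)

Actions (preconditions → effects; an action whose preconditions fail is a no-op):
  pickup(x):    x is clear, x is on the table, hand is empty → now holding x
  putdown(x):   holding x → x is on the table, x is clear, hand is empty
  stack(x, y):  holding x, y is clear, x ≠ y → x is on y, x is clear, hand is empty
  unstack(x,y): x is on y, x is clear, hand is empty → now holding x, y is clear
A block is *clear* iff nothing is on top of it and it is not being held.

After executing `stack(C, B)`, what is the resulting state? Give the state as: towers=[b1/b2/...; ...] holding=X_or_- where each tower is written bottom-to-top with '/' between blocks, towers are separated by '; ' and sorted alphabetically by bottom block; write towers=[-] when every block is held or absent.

before: towers=[B; E/A; G/F/D; H] holding=C
pre[stack(C, B)]: holding(C) ok, clear(B) ok, C≠B ok
all met → apply stack(C, B)
after:  towers=[B/C; E/A; G/F/D; H] holding=-

towers=[B/C; E/A; G/F/D; H] holding=-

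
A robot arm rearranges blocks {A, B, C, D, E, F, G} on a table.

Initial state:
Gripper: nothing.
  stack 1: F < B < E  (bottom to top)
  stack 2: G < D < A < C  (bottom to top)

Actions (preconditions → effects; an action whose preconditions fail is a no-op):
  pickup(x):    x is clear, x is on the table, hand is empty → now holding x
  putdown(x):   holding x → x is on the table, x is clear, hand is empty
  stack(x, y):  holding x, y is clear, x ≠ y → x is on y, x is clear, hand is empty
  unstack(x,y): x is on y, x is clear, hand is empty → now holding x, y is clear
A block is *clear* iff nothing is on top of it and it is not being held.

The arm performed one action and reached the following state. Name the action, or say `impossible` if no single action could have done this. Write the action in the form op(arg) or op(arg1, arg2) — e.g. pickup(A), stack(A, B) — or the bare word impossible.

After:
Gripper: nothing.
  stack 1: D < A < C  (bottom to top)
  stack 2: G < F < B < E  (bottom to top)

impossible

target: towers=[D/A/C; G/F/B/E] holding=-
     unstack(E, B) → towers=[F/B; G/D/A/C] holding=E
     unstack(C, A) → towers=[F/B/E; G/D/A] holding=C
none of the 2 applicable actions match → impossible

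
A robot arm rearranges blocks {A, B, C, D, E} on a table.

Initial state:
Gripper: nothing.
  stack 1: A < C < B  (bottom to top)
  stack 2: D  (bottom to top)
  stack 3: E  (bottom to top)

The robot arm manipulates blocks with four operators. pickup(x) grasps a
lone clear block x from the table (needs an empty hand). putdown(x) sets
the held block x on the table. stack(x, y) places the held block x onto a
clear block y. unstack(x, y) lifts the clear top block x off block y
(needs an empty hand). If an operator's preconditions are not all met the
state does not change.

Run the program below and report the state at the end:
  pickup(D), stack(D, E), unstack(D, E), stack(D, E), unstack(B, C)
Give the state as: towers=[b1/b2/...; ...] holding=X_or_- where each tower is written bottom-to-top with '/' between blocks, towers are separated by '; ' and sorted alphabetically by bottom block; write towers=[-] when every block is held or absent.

step 1 (pickup(D)): towers=[A/C/B; E] holding=D
step 2 (stack(D, E)): towers=[A/C/B; E/D] holding=-
step 3 (unstack(D, E)): towers=[A/C/B; E] holding=D
step 4 (stack(D, E)): towers=[A/C/B; E/D] holding=-
step 5 (unstack(B, C)): towers=[A/C; E/D] holding=B

towers=[A/C; E/D] holding=B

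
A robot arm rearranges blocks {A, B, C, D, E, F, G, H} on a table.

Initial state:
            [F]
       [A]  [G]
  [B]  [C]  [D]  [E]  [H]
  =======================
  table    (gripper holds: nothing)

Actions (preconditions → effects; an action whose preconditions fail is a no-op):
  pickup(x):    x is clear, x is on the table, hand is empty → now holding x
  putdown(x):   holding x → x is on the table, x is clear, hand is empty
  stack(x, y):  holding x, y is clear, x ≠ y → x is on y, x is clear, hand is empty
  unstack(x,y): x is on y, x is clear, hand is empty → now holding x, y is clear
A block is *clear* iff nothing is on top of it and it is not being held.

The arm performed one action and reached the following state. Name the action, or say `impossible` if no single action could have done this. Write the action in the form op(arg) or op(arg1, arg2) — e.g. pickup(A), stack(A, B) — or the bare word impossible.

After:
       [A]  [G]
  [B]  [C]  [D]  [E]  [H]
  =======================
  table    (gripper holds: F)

target: towers=[B; C/A; D/G; E; H] holding=F
     unstack(A, C) → towers=[B; C; D/G/F; E; H] holding=A
         pickup(E) → towers=[B; C/A; D/G/F; H] holding=E
         pickup(H) → towers=[B; C/A; D/G/F; E] holding=H
         pickup(B) → towers=[C/A; D/G/F; E; H] holding=B
     unstack(F, G) → towers=[B; C/A; D/G; E; H] holding=F  ← match

unstack(F, G)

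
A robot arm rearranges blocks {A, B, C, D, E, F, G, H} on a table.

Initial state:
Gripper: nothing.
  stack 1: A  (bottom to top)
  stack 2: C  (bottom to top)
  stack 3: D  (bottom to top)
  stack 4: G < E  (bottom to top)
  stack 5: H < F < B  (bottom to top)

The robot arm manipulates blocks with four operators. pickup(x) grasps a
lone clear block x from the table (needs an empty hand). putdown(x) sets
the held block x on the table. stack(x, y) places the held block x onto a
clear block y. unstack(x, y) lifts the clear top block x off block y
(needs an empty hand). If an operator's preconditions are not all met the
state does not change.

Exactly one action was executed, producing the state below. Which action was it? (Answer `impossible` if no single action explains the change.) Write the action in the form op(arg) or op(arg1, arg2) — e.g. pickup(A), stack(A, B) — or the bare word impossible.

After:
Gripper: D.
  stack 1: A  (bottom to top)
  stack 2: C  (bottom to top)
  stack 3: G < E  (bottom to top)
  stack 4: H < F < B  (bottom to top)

target: towers=[A; C; G/E; H/F/B] holding=D
         pickup(A) → towers=[C; D; G/E; H/F/B] holding=A
     unstack(E, G) → towers=[A; C; D; G; H/F/B] holding=E
     unstack(B, F) → towers=[A; C; D; G/E; H/F] holding=B
         pickup(D) → towers=[A; C; G/E; H/F/B] holding=D  ← match
         pickup(C) → towers=[A; D; G/E; H/F/B] holding=C

pickup(D)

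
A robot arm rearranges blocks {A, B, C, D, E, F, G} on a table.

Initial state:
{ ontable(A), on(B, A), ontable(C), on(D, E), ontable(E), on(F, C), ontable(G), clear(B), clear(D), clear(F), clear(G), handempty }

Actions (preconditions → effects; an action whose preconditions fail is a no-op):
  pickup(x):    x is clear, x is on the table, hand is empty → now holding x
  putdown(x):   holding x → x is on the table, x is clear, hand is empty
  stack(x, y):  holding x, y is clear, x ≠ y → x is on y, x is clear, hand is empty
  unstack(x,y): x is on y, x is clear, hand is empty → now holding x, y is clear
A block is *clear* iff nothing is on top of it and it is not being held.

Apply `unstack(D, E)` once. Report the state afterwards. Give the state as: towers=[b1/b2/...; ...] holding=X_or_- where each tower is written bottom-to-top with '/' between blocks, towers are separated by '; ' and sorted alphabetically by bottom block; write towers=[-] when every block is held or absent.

towers=[A/B; C/F; E; G] holding=D

before: towers=[A/B; C/F; E/D; G] holding=-
pre[unstack(D, E)]: on(D,E) yes, clear(D) yes, handempty yes
all met → apply unstack(D, E)
after:  towers=[A/B; C/F; E; G] holding=D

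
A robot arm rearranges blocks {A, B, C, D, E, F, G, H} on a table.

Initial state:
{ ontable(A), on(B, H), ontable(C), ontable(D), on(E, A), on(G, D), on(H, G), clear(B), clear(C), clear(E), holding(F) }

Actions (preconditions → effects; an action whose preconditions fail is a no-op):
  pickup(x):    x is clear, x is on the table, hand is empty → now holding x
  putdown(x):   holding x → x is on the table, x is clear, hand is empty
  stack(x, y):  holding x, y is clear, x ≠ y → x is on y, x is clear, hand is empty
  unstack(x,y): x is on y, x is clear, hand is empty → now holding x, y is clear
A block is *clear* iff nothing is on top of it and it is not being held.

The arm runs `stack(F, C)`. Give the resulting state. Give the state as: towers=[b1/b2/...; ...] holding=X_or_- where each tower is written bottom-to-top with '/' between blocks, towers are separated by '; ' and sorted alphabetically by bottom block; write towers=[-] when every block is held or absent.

before: towers=[A/E; C; D/G/H/B] holding=F
pre[stack(F, C)]: holding(F) ok, clear(C) ok, F≠C ok
all met → apply stack(F, C)
after:  towers=[A/E; C/F; D/G/H/B] holding=-

towers=[A/E; C/F; D/G/H/B] holding=-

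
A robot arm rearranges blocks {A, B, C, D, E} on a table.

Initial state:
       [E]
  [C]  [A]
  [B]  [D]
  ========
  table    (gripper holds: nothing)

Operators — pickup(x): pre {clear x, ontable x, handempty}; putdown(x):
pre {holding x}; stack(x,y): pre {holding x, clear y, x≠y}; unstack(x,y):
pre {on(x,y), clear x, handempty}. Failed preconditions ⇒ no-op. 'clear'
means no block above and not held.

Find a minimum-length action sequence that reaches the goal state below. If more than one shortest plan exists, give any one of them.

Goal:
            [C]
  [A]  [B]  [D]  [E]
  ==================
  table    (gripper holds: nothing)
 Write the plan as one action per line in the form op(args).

unstack(E, A)
putdown(E)
unstack(A, D)
putdown(A)
unstack(C, B)
stack(C, D)

step 1 (unstack(E, A)): towers=[B/C; D/A] holding=E
step 2 (putdown(E)): towers=[B/C; D/A; E] holding=-
step 3 (unstack(A, D)): towers=[B/C; D; E] holding=A
step 4 (putdown(A)): towers=[A; B/C; D; E] holding=-
step 5 (unstack(C, B)): towers=[A; B; D; E] holding=C
step 6 (stack(C, D)): towers=[A; B; D/C; E] holding=-
goal check: towers=[A; B; D/C; E] holding=- — reached (length 6, optimal by BFS)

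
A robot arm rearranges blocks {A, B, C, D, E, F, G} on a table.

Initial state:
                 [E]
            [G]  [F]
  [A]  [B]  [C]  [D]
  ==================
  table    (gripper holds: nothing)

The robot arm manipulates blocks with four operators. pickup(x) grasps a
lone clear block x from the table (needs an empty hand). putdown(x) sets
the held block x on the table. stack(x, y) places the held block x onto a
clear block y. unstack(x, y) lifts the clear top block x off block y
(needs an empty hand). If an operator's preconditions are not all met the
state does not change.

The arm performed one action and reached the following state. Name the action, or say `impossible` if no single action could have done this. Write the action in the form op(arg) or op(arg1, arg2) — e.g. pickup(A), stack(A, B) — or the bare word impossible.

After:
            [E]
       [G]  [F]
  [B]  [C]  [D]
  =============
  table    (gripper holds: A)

target: towers=[B; C/G; D/F/E] holding=A
         pickup(B) → towers=[A; C/G; D/F/E] holding=B
     unstack(G, C) → towers=[A; B; C; D/F/E] holding=G
         pickup(A) → towers=[B; C/G; D/F/E] holding=A  ← match
     unstack(E, F) → towers=[A; B; C/G; D/F] holding=E

pickup(A)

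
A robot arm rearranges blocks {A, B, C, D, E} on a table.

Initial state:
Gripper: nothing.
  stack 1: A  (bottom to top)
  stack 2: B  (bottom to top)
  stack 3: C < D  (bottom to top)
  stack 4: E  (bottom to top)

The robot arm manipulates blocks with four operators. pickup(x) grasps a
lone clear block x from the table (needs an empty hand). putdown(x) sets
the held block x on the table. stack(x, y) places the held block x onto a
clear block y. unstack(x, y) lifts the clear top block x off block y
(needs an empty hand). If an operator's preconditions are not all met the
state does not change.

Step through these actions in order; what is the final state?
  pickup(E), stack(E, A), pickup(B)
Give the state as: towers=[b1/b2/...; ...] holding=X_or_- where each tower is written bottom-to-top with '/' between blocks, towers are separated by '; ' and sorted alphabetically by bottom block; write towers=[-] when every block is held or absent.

towers=[A/E; C/D] holding=B

step 1 (pickup(E)): towers=[A; B; C/D] holding=E
step 2 (stack(E, A)): towers=[A/E; B; C/D] holding=-
step 3 (pickup(B)): towers=[A/E; C/D] holding=B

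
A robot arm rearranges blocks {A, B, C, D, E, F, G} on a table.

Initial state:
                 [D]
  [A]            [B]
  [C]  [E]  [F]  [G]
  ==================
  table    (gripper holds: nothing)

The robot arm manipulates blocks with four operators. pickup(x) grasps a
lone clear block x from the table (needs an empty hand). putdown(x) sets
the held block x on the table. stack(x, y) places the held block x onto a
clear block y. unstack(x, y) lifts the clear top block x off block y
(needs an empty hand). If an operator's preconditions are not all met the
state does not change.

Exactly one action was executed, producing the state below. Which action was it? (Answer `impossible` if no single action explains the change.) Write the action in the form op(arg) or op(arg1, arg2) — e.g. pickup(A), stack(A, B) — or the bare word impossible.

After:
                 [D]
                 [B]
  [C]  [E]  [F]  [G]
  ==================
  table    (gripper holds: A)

unstack(A, C)

target: towers=[C; E; F; G/B/D] holding=A
         pickup(F) → towers=[C/A; E; G/B/D] holding=F
     unstack(D, B) → towers=[C/A; E; F; G/B] holding=D
     unstack(A, C) → towers=[C; E; F; G/B/D] holding=A  ← match
         pickup(E) → towers=[C/A; F; G/B/D] holding=E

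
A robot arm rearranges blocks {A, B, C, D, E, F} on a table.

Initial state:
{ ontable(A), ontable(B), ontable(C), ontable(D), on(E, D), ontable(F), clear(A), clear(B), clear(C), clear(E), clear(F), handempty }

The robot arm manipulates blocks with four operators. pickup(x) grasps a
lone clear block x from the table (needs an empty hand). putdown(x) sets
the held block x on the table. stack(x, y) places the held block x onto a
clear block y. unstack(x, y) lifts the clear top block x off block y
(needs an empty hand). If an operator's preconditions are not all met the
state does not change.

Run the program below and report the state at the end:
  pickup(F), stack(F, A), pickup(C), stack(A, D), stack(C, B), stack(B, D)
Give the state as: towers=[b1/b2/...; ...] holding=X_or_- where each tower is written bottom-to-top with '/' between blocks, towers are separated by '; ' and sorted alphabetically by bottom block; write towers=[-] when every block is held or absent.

step 1 (pickup(F)): towers=[A; B; C; D/E] holding=F
step 2 (stack(F, A)): towers=[A/F; B; C; D/E] holding=-
step 3 (pickup(C)): towers=[A/F; B; D/E] holding=C
step 4 (stack(A, D)) [no-op]: towers=[A/F; B; D/E] holding=C
step 5 (stack(C, B)): towers=[A/F; B/C; D/E] holding=-
step 6 (stack(B, D)) [no-op]: towers=[A/F; B/C; D/E] holding=-

towers=[A/F; B/C; D/E] holding=-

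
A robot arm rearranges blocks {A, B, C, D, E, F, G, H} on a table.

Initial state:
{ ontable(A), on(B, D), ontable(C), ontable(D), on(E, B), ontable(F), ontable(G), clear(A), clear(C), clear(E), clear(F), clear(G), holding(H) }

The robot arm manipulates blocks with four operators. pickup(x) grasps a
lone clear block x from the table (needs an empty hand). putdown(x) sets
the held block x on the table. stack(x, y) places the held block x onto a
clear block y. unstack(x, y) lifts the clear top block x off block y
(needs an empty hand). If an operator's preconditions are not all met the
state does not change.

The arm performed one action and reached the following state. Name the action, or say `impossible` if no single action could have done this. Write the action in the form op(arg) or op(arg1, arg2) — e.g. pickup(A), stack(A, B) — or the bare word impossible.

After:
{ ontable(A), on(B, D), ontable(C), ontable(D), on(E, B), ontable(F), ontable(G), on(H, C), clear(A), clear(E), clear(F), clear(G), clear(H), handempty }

target: towers=[A; C/H; D/B/E; F; G] holding=-
        putdown(H) → towers=[A; C; D/B/E; F; G; H] holding=-
       stack(H, G) → towers=[A; C; D/B/E; F; G/H] holding=-
       stack(H, A) → towers=[A/H; C; D/B/E; F; G] holding=-
       stack(H, E) → towers=[A; C; D/B/E/H; F; G] holding=-
       stack(H, F) → towers=[A; C; D/B/E; F/H; G] holding=-
       stack(H, C) → towers=[A; C/H; D/B/E; F; G] holding=-  ← match

stack(H, C)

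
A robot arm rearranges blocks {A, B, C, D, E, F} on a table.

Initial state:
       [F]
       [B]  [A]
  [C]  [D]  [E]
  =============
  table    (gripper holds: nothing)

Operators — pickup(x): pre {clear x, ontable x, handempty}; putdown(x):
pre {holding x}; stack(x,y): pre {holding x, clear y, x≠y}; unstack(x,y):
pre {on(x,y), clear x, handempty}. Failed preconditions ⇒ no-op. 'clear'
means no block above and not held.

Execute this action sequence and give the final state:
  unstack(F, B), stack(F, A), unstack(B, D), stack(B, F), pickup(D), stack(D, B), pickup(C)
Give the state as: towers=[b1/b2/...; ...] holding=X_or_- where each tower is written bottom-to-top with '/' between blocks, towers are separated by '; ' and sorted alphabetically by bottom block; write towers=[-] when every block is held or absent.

step 1 (unstack(F, B)): towers=[C; D/B; E/A] holding=F
step 2 (stack(F, A)): towers=[C; D/B; E/A/F] holding=-
step 3 (unstack(B, D)): towers=[C; D; E/A/F] holding=B
step 4 (stack(B, F)): towers=[C; D; E/A/F/B] holding=-
step 5 (pickup(D)): towers=[C; E/A/F/B] holding=D
step 6 (stack(D, B)): towers=[C; E/A/F/B/D] holding=-
step 7 (pickup(C)): towers=[E/A/F/B/D] holding=C

towers=[E/A/F/B/D] holding=C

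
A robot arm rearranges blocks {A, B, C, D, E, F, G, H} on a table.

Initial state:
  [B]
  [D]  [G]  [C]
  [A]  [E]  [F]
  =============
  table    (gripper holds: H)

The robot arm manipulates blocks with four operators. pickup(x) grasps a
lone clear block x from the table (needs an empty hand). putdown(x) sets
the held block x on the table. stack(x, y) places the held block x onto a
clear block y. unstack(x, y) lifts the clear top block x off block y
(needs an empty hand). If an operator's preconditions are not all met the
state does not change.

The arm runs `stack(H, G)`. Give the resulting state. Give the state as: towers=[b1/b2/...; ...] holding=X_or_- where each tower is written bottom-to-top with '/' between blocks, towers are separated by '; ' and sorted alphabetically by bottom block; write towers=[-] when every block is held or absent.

before: towers=[A/D/B; E/G; F/C] holding=H
pre[stack(H, G)]: holding(H) yes, clear(G) yes, H≠G yes
all met → apply stack(H, G)
after:  towers=[A/D/B; E/G/H; F/C] holding=-

towers=[A/D/B; E/G/H; F/C] holding=-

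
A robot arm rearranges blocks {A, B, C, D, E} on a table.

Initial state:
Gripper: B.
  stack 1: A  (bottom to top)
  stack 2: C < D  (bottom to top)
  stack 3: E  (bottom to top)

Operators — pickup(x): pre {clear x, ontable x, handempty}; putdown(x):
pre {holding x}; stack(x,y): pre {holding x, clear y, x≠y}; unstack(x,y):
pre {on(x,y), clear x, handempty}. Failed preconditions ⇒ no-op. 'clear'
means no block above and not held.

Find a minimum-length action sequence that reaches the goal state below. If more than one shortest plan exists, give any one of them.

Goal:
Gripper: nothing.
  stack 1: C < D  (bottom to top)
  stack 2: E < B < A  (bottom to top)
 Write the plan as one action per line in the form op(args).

step 1 (stack(B, E)): towers=[A; C/D; E/B] holding=-
step 2 (pickup(A)): towers=[C/D; E/B] holding=A
step 3 (stack(A, B)): towers=[C/D; E/B/A] holding=-
goal check: towers=[C/D; E/B/A] holding=- — reached (length 3, optimal by BFS)

stack(B, E)
pickup(A)
stack(A, B)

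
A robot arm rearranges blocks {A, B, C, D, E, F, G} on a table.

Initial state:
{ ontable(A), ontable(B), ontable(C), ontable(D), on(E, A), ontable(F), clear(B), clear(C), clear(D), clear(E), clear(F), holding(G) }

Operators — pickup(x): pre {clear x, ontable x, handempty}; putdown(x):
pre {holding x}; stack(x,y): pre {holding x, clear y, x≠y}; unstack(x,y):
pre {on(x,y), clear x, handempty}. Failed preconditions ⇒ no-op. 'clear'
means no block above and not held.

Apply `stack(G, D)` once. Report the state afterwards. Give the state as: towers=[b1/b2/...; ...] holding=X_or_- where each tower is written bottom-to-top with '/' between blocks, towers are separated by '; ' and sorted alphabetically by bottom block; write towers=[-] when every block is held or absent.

towers=[A/E; B; C; D/G; F] holding=-

before: towers=[A/E; B; C; D; F] holding=G
pre[stack(G, D)]: holding(G) yes, clear(D) yes, G≠D yes
all met → apply stack(G, D)
after:  towers=[A/E; B; C; D/G; F] holding=-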